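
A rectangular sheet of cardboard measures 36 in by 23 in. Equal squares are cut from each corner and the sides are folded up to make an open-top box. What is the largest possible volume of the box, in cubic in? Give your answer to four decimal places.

With cut size x, the volume is V(x) = x(36 − 2x)(23 − 2x) for 0 < x < 11.5.
V'(x) = 12x^2 − 236x + 828. Setting V'(x) = 0 gives x ≈ 4.5708 (the root in (0, 11.5)).
V''(x) = 24x − 236 is negative there, so this is the maximum; V ≈ 1701.3178.

1701.3178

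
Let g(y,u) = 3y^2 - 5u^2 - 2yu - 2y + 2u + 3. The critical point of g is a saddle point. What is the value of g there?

11/4

∂g/∂y = 6y - 2u - 2 = 0 and ∂g/∂u = -2y - 10u + 2 = 0, so (y, u) = (3/8, 1/8).
The Hessian has g_{yy} = 6, g_{uu} = -10, g_{yu} = -2, giving D = -64 < 0, so the point is a saddle point.
g(3/8, 1/8) = 11/4.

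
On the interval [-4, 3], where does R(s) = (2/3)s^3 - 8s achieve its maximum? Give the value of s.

R'(s) = 2s^2 - 8, which vanishes at s = -2 and s = 2.
Compare values at every candidate in [-4, 3]: R(-4) = -32/3; R(-2) = 32/3; R(2) = -32/3; R(3) = -6.
The maximum over the interval is 32/3, attained at s = -2.

-2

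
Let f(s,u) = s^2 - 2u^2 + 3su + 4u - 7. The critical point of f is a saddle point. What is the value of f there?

∂f/∂s = 2s + 3u = 0 and ∂f/∂u = 3s - 4u + 4 = 0, so (s, u) = (-12/17, 8/17).
The Hessian has f_{ss} = 2, f_{uu} = -4, f_{su} = 3, giving D = -17 < 0, so the point is a saddle point.
f(-12/17, 8/17) = -103/17.

-103/17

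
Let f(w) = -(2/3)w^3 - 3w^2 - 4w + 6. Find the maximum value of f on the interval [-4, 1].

f'(w) = -2w^2 - 6w - 4, which vanishes at w = -2 and w = -1.
Candidates: f(-4) = 50/3,  f(-2) = 22/3,  f(-1) = 23/3,  f(1) = -5/3.
Hence the absolute maximum is 50/3 at w = -4.

50/3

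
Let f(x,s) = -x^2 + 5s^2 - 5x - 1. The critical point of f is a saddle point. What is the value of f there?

∂f/∂x = -2x - 5 = 0 and ∂f/∂s = 10s = 0, so (x, s) = (-5/2, 0).
The Hessian has f_{xx} = -2, f_{ss} = 10, f_{xs} = 0, giving D = -20 < 0, so the point is a saddle point.
f(-5/2, 0) = 21/4.

21/4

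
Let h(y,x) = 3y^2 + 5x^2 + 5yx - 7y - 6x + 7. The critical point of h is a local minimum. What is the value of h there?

102/35

∂h/∂y = 6y + 5x - 7 = 0 and ∂h/∂x = 5y + 10x - 6 = 0, so (y, x) = (8/7, 1/35).
The Hessian has h_{yy} = 6, h_{xx} = 10, h_{yx} = 5, giving D = 35 > 0 with h_{yy} > 0, so the point is a local minimum.
h(8/7, 1/35) = 102/35.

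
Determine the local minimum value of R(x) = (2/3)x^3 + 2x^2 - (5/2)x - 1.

-5/3

R'(x) = 2x^2 + 4x - 5/2. Setting R'(x) = 0 gives x ∈ {-5/2, 1/2}.
R''(x) = 4x + 4. R''(-5/2) = -6 < 0 ⇒ local maximum; R''(1/2) = 6 > 0 ⇒ local minimum.
Thus R has its local minimum at x = 1/2, with value -5/3.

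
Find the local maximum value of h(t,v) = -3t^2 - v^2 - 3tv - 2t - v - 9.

-26/3

∂h/∂t = -6t - 3v - 2 = 0 and ∂h/∂v = -3t - 2v - 1 = 0, so (t, v) = (-1/3, 0).
The Hessian has h_{tt} = -6, h_{vv} = -2, h_{tv} = -3, giving D = 3 > 0 with h_{tt} < 0, so the point is a local maximum.
h(-1/3, 0) = -26/3.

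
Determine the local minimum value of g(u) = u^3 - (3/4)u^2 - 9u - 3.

-16

Critical points: g'(u) = 3u^2 - (3/2)u - 9 vanishes at u = -3/2, 2.
Since g''(u) = 6u - 3/2, we get g''(-3/2) = -21/2 < 0 ⇒ local maximum; g''(2) = 21/2 > 0 ⇒ local minimum.
The local minimum is g(2) = -16.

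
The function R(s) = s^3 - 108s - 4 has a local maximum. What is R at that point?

428

R'(s) = 3s^2 - 108. Setting R'(s) = 0 gives s ∈ {-6, 6}.
Second-derivative test with R''(s) = 6s: R''(-6) = -36 < 0 ⇒ local maximum; R''(6) = 36 > 0 ⇒ local minimum.
So the local maximum value is R(-6) = 428.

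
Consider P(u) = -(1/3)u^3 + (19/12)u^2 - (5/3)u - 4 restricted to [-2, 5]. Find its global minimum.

The derivative is -u^2 + (19/6)u - 5/3, which vanishes at u = 2/3 and u = 5/2.
Compare values at every candidate in [-2, 5]: P(-2) = 25/3, P(2/3) = -365/81, P(5/2) = -167/48, P(5) = -173/12.
So the minimum is P(5) = -173/12.

-173/12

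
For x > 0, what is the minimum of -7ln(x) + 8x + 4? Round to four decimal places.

g'(x) = -7/x + 8 = 0 gives x = 7/8.
g''(x) = 7/x², which is positive for x > 0, so this is a local minimum.
g(7/8) = -7·ln(7/8) + 7 + 4 ≈ 11.9347.

11.9347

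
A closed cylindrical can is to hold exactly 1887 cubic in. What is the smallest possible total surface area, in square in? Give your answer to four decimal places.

With radius r and height h, πr²h = 1887 so h = 1887/(πr²), and S(r) = 2πr² + 2πrh = 2πr² + 2·1887/r.
S'(r) = 4πr − 2·1887/r² = 0 ⇒ r³ = 1887/(2π), so r ≈ 6.6967 and h = 2r ≈ 13.3935.
S''(r) = 4π + 4·1887/r³ > 0, so this is the minimum; S ≈ 845.3356.

845.3356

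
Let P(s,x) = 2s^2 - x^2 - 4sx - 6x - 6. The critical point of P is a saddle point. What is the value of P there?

-3

∂P/∂s = 4s - 4x = 0 and ∂P/∂x = -4s - 2x - 6 = 0, so (s, x) = (-1, -1).
The Hessian has P_{ss} = 4, P_{xx} = -2, P_{sx} = -4, giving D = -24 < 0, so the point is a saddle point.
P(-1, -1) = -3.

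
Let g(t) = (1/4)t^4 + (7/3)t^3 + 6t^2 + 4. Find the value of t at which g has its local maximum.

g'(t) = t^3 + 7t^2 + 12t. Setting g'(t) = 0 gives t ∈ {-4, -3, 0}.
Since g''(t) = 3t^2 + 14t + 12, we get g''(-4) = 4 > 0 ⇒ local minimum; g''(-3) = -3 < 0 ⇒ local maximum; g''(0) = 12 > 0 ⇒ local minimum.
So the local maximum value is g(-3) = 61/4.

-3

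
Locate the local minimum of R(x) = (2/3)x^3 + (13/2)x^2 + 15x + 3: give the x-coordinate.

R'(x) = 2x^2 + 13x + 15 = 0 at x = -5, -3/2.
Since R''(x) = 4x + 13, we get R''(-5) = -7 < 0 ⇒ local maximum; R''(-3/2) = 7 > 0 ⇒ local minimum.
The local minimum is R(-3/2) = -57/8.

-3/2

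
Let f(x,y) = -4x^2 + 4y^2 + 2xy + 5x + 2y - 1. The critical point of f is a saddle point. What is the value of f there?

-1/17

∂f/∂x = -8x + 2y + 5 = 0 and ∂f/∂y = 2x + 8y + 2 = 0, so (x, y) = (9/17, -13/34).
The Hessian has f_{xx} = -8, f_{yy} = 8, f_{xy} = 2, giving D = -68 < 0, so the point is a saddle point.
f(9/17, -13/34) = -1/17.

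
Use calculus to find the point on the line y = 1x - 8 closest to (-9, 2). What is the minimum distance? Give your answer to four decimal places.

13.4350

Minimize D(x)^2 = (x + 9)^2 + (x - 10)^2.
d/dx[D^2] = 2(x + 9) + 2·1·(x - 10) = 0 ⇒ x = 1/2.
Then y = -15/2 and the distance is √(361/2) ≈ 13.4350.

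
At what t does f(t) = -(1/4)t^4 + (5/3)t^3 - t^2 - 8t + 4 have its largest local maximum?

-1

Critical points: f'(t) = -t^3 + 5t^2 - 2t - 8 vanishes at t = -1, 2, 4.
Second-derivative test with f''(t) = -3t^2 + 10t - 2: f''(-1) = -15 < 0 ⇒ local maximum; f''(2) = 6 > 0 ⇒ local minimum; f''(4) = -10 < 0 ⇒ local maximum.
Thus f has its largest local maximum at t = -1, with value 109/12.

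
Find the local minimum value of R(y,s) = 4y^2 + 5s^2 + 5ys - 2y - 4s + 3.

∂R/∂y = 8y + 5s - 2 = 0 and ∂R/∂s = 5y + 10s - 4 = 0, so (y, s) = (0, 2/5).
The Hessian has R_{yy} = 8, R_{ss} = 10, R_{ys} = 5, giving D = 55 > 0 with R_{yy} > 0, so the point is a local minimum.
R(0, 2/5) = 11/5.

11/5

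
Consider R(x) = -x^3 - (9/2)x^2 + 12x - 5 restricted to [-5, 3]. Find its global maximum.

3/2

Differentiating, R'(x) = -3x^2 - 9x + 12; which vanishes at x = -4 and x = 1.
Compare values at every candidate in [-5, 3]: R(-5) = -105/2,  R(-4) = -61,  R(1) = 3/2,  R(3) = -73/2.
The maximum over the interval is 3/2, attained at x = 1.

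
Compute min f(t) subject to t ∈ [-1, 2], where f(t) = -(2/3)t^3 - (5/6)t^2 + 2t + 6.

4/3

The derivative is -2t^2 - (5/3)t + 2, whose only zero in [-1, 2] is t = 2/3.
Candidates: f(-1) = 23/6; f(2/3) = 548/81; f(2) = 4/3.
Hence the absolute minimum is 4/3 at t = 2.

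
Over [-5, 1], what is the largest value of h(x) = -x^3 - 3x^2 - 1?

The derivative is -3x^2 - 6x, which vanishes at x = -2 and x = 0.
Compare values at every candidate in [-5, 1]: h(-5) = 49; h(-2) = -5; h(0) = -1; h(1) = -5.
So the maximum is h(-5) = 49.

49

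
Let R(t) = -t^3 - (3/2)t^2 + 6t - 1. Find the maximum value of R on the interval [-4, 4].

The derivative is -3t^2 - 3t + 6, which vanishes at t = -2 and t = 1.
Evaluating at the critical points and endpoints: R(-4) = 15; R(-2) = -11; R(1) = 5/2; R(4) = -65.
Hence the absolute maximum is 15 at t = -4.

15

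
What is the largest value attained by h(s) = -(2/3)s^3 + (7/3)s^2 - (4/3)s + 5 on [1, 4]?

Differentiating, h'(s) = -2s^2 + (14/3)s - 4/3; whose only zero in [1, 4] is s = 2.
Compare values at every candidate in [1, 4]: h(1) = 16/3, h(2) = 19/3, h(4) = -17/3.
So the maximum is h(2) = 19/3.

19/3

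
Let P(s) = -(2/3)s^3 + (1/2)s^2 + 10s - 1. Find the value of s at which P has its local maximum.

5/2

P'(s) = -2s^2 + s + 10. Setting P'(s) = 0 gives s ∈ {-2, 5/2}.
Second-derivative test with P''(s) = -4s + 1: P''(-2) = 9 > 0 ⇒ local minimum; P''(5/2) = -9 < 0 ⇒ local maximum.
The local maximum is P(5/2) = 401/24.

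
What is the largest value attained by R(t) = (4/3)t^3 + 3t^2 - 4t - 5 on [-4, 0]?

13/3

The derivative is 4t^2 + 6t - 4, whose only zero in [-4, 0] is t = -2.
Candidates: R(-4) = -79/3; R(-2) = 13/3; R(0) = -5.
So the maximum is R(-2) = 13/3.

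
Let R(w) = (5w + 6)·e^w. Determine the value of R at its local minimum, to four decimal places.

-0.5540

R'(w) = 5·e^w + (5w + 6)·1·e^w = (5w + 11)·e^w. Since e^w > 0, the only critical point is w = -11/5.
R''(-11/5) has the same sign as 5 > 0, so this is a local minimum.
R(-11/5) = (-5)·e^(-11/5) ≈ -0.5540.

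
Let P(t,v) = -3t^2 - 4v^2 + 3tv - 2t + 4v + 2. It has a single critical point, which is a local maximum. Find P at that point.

118/39

∂P/∂t = -6t + 3v - 2 = 0 and ∂P/∂v = 3t - 8v + 4 = 0, so (t, v) = (-4/39, 6/13).
The Hessian has P_{tt} = -6, P_{vv} = -8, P_{tv} = 3, giving D = 39 > 0 with P_{tt} < 0, so the point is a local maximum.
P(-4/39, 6/13) = 118/39.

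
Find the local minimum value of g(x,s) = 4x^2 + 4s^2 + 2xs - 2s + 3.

∂g/∂x = 8x + 2s = 0 and ∂g/∂s = 2x + 8s - 2 = 0, so (x, s) = (-1/15, 4/15).
The Hessian has g_{xx} = 8, g_{ss} = 8, g_{xs} = 2, giving D = 60 > 0 with g_{xx} > 0, so the point is a local minimum.
g(-1/15, 4/15) = 41/15.

41/15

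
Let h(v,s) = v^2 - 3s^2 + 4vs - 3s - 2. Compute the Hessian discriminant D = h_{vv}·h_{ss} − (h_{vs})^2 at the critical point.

-28

∂h/∂v = 2v + 4s = 0 and ∂h/∂s = 4v - 6s - 3 = 0, so (v, s) = (3/7, -3/14).
The Hessian has h_{vv} = 2, h_{ss} = -6, h_{vs} = 4, giving D = -28 < 0, so the point is a saddle point.
D = (2)·(-6) − (4)^2 = -28.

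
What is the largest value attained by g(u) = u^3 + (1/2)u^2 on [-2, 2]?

The derivative is 3u^2 + u, which vanishes at u = -1/3 and u = 0.
Candidates: g(-2) = -6,  g(-1/3) = 1/54,  g(0) = 0,  g(2) = 10.
The maximum over the interval is 10, attained at u = 2.

10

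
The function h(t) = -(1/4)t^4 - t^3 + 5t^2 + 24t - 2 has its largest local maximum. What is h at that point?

271/4

h'(t) = -t^3 - 3t^2 + 10t + 24. Setting h'(t) = 0 gives t ∈ {-4, -2, 3}.
h''(t) = -3t^2 - 6t + 10. h''(-4) = -14 < 0 ⇒ local maximum; h''(-2) = 10 > 0 ⇒ local minimum; h''(3) = -35 < 0 ⇒ local maximum.
The largest local maximum is h(3) = 271/4.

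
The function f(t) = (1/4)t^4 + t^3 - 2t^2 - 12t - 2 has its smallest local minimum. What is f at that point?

-22

Critical points: f'(t) = t^3 + 3t^2 - 4t - 12 vanishes at t = -3, -2, 2.
Second-derivative test with f''(t) = 3t^2 + 6t - 4: f''(-3) = 5 > 0 ⇒ local minimum; f''(-2) = -4 < 0 ⇒ local maximum; f''(2) = 20 > 0 ⇒ local minimum.
Thus f has its smallest local minimum at t = 2, with value -22.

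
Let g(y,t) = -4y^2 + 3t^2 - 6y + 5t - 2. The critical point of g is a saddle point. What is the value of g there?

∂g/∂y = -8y - 6 = 0 and ∂g/∂t = 6t + 5 = 0, so (y, t) = (-3/4, -5/6).
The Hessian has g_{yy} = -8, g_{tt} = 6, g_{yt} = 0, giving D = -48 < 0, so the point is a saddle point.
g(-3/4, -5/6) = -11/6.

-11/6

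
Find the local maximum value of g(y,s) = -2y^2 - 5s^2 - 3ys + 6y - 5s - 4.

∂g/∂y = -4y - 3s + 6 = 0 and ∂g/∂s = -3y - 10s - 5 = 0, so (y, s) = (75/31, -38/31).
The Hessian has g_{yy} = -4, g_{ss} = -10, g_{ys} = -3, giving D = 31 > 0 with g_{yy} < 0, so the point is a local maximum.
g(75/31, -38/31) = 196/31.

196/31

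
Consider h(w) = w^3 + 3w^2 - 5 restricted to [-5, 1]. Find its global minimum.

-55

Differentiating, h'(w) = 3w^2 + 6w; which vanishes at w = -2 and w = 0.
Compare values at every candidate in [-5, 1]: h(-5) = -55, h(-2) = -1, h(0) = -5, h(1) = -1.
The minimum over the interval is -55, attained at w = -5.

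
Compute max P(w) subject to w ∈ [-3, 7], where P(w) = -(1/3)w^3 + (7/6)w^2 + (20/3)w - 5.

P'(w) = -w^2 + (7/3)w + 20/3, which vanishes at w = -5/3 and w = 4.
Candidates: P(-3) = -11/2; P(-5/3) = -1835/162; P(4) = 19; P(7) = -31/2.
Hence the absolute maximum is 19 at w = 4.

19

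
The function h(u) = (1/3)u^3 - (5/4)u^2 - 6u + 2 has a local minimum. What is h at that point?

h'(u) = u^2 - (5/2)u - 6. Setting h'(u) = 0 gives u ∈ {-3/2, 4}.
Since h''(u) = 2u - 5/2, we get h''(-3/2) = -11/2 < 0 ⇒ local maximum; h''(4) = 11/2 > 0 ⇒ local minimum.
The local minimum is h(4) = -62/3.

-62/3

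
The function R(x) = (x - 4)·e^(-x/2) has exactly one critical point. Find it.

R'(x) = 1·e^(-x/2) + (x - 4)·(-1/2)·e^(-x/2) = (-(1/2)x + 3)·e^(-x/2). Since e^(-x/2) > 0, the only critical point is x = 6.
R''(6) has the same sign as -1/2 < 0, so this is a local maximum.
R(6) = (2)·e^(-3) ≈ 0.0996.

6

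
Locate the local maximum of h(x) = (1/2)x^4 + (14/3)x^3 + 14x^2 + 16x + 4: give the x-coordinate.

-2

Critical points: h'(x) = 2x^3 + 14x^2 + 28x + 16 vanishes at x = -4, -2, -1.
h''(x) = 6x^2 + 28x + 28. h''(-4) = 12 > 0 ⇒ local minimum; h''(-2) = -4 < 0 ⇒ local maximum; h''(-1) = 6 > 0 ⇒ local minimum.
So the local maximum value is h(-2) = -4/3.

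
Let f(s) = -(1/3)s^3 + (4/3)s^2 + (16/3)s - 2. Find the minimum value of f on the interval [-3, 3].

The derivative is -s^2 + (8/3)s + 16/3, whose only zero in [-3, 3] is s = -4/3.
Compare values at every candidate in [-3, 3]: f(-3) = 3,  f(-4/3) = -482/81,  f(3) = 17.
So the minimum is f(-4/3) = -482/81.

-482/81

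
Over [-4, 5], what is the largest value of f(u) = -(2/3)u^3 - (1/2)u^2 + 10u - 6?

20/3

The derivative is -2u^2 - u + 10, which vanishes at u = -5/2 and u = 2.
Candidates: f(-4) = -34/3, f(-5/2) = -569/24, f(2) = 20/3, f(5) = -311/6.
The maximum over the interval is 20/3, attained at u = 2.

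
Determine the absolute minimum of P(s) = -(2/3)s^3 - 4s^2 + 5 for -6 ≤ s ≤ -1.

The derivative is -2s^2 - 8s, whose only zero in [-6, -1] is s = -4.
Candidates: P(-6) = 5, P(-4) = -49/3, P(-1) = 5/3.
Hence the absolute minimum is -49/3 at s = -4.

-49/3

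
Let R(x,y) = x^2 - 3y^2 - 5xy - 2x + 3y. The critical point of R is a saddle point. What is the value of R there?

-33/37

∂R/∂x = 2x - 5y - 2 = 0 and ∂R/∂y = -5x - 6y + 3 = 0, so (x, y) = (27/37, -4/37).
The Hessian has R_{xx} = 2, R_{yy} = -6, R_{xy} = -5, giving D = -37 < 0, so the point is a saddle point.
R(27/37, -4/37) = -33/37.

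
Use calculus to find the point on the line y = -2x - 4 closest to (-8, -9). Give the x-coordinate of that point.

Minimize D(x)^2 = (x + 8)^2 + (-2x + 5)^2.
d/dx[D^2] = 2(x + 8) + 2·(-2)·(-2x + 5) = 0 ⇒ x = 2/5.
Then y = -24/5 and the distance is √(441/5) ≈ 9.3915.

2/5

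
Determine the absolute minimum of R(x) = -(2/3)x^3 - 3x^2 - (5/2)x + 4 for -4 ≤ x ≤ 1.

R'(x) = -2x^2 - 6x - 5/2, which vanishes at x = -5/2 and x = -1/2.
Compare values at every candidate in [-4, 1]: R(-4) = 26/3,  R(-5/2) = 23/12,  R(-1/2) = 55/12,  R(1) = -13/6.
So the minimum is R(1) = -13/6.

-13/6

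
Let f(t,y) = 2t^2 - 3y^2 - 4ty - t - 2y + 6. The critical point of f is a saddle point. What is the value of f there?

253/40

∂f/∂t = 4t - 4y - 1 = 0 and ∂f/∂y = -4t - 6y - 2 = 0, so (t, y) = (-1/20, -3/10).
The Hessian has f_{tt} = 4, f_{yy} = -6, f_{ty} = -4, giving D = -40 < 0, so the point is a saddle point.
f(-1/20, -3/10) = 253/40.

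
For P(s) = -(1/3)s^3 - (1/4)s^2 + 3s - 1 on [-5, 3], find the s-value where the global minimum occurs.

P'(s) = -s^2 - (1/2)s + 3, which vanishes at s = -2 and s = 3/2.
Compare values at every candidate in [-5, 3]: P(-5) = 233/12; P(-2) = -16/3; P(3/2) = 29/16; P(3) = -13/4.
The minimum over the interval is -16/3, attained at s = -2.

-2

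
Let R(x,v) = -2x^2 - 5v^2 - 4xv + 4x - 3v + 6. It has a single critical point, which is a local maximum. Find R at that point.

∂R/∂x = -4x - 4v + 4 = 0 and ∂R/∂v = -4x - 10v - 3 = 0, so (x, v) = (13/6, -7/6).
The Hessian has R_{xx} = -4, R_{vv} = -10, R_{xv} = -4, giving D = 24 > 0 with R_{xx} < 0, so the point is a local maximum.
R(13/6, -7/6) = 145/12.

145/12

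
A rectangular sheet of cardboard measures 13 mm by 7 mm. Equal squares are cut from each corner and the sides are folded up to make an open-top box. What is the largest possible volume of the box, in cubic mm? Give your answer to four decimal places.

With cut size x, the volume is V(x) = x(13 − 2x)(7 − 2x) for 0 < x < 3.5.
V'(x) = 12x^2 − 80x + 91. Setting V'(x) = 0 gives x ≈ 1.4551 (the root in (0, 3.5)).
V''(x) = 24x − 80 is negative there, so this is the maximum; V ≈ 60.0451.

60.0451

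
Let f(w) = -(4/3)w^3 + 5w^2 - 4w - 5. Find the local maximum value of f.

Critical points: f'(w) = -4w^2 + 10w - 4 vanishes at w = 1/2, 2.
Second-derivative test with f''(w) = -8w + 10: f''(1/2) = 6 > 0 ⇒ local minimum; f''(2) = -6 < 0 ⇒ local maximum.
The local maximum is f(2) = -11/3.

-11/3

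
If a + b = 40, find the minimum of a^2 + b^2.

With a + b = 40, a^2 + b^2 = a^2 + (40 − a)^2.
The derivative 2a − 2(40 − a) = 4a − 80 vanishes at a = 20; second derivative 4 > 0, a minimum.
The minimum is 2·(20)^2 = 800.

800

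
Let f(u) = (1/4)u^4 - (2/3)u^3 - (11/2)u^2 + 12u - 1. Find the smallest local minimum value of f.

-193/4

Critical points: f'(u) = u^3 - 2u^2 - 11u + 12 vanishes at u = -3, 1, 4.
Since f''(u) = 3u^2 - 4u - 11, we get f''(-3) = 28 > 0 ⇒ local minimum; f''(1) = -12 < 0 ⇒ local maximum; f''(4) = 21 > 0 ⇒ local minimum.
So the smallest local minimum value is f(-3) = -193/4.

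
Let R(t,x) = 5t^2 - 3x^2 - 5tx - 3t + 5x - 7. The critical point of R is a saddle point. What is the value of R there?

∂R/∂t = 10t - 5x - 3 = 0 and ∂R/∂x = -5t - 6x + 5 = 0, so (t, x) = (43/85, 7/17).
The Hessian has R_{tt} = 10, R_{xx} = -6, R_{tx} = -5, giving D = -85 < 0, so the point is a saddle point.
R(43/85, 7/17) = -572/85.

-572/85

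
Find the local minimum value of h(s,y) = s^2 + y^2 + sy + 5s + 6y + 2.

∂h/∂s = 2s + y + 5 = 0 and ∂h/∂y = s + 2y + 6 = 0, so (s, y) = (-4/3, -7/3).
The Hessian has h_{ss} = 2, h_{yy} = 2, h_{sy} = 1, giving D = 3 > 0 with h_{ss} > 0, so the point is a local minimum.
h(-4/3, -7/3) = -25/3.

-25/3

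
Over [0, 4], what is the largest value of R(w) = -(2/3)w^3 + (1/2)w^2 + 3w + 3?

R'(w) = -2w^2 + w + 3, whose only zero in [0, 4] is w = 3/2.
Evaluating at the critical points and endpoints: R(0) = 3; R(3/2) = 51/8; R(4) = -59/3.
Hence the absolute maximum is 51/8 at w = 3/2.

51/8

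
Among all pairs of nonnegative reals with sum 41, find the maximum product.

With x + y = 41, the product is P(x) = x(41 − x).
P'(x) = 41 − 2x = 0 gives x = 41/2; P'' = −2 < 0, so this is the maximum.
P = 41/2·41/2 = 1681/4.

1681/4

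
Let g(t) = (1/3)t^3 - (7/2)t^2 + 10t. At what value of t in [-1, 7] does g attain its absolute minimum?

Differentiating, g'(t) = t^2 - 7t + 10; which vanishes at t = 2 and t = 5.
Compare values at every candidate in [-1, 7]: g(-1) = -83/6, g(2) = 26/3, g(5) = 25/6, g(7) = 77/6.
So the minimum is g(-1) = -83/6.

-1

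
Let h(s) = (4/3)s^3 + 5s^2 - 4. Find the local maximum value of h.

h'(s) = 4s^2 + 10s. Setting h'(s) = 0 gives s ∈ {-5/2, 0}.
Since h''(s) = 8s + 10, we get h''(-5/2) = -10 < 0 ⇒ local maximum; h''(0) = 10 > 0 ⇒ local minimum.
Thus h has its local maximum at s = -5/2, with value 77/12.

77/12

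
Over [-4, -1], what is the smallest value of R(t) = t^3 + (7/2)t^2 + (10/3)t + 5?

-49/3

R'(t) = 3t^2 + 7t + 10/3, whose only zero in [-4, -1] is t = -5/3.
Candidates: R(-4) = -49/3,  R(-5/3) = 245/54,  R(-1) = 25/6.
Hence the absolute minimum is -49/3 at t = -4.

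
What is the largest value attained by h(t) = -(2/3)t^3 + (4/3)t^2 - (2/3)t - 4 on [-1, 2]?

Differentiating, h'(t) = -2t^2 + (8/3)t - 2/3; which vanishes at t = 1/3 and t = 1.
Evaluating at the critical points and endpoints: h(-1) = -4/3,  h(1/3) = -332/81,  h(1) = -4,  h(2) = -16/3.
Hence the absolute maximum is -4/3 at t = -1.

-4/3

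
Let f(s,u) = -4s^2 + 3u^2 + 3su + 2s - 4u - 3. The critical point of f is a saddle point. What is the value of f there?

-199/57

∂f/∂s = -8s + 3u + 2 = 0 and ∂f/∂u = 3s + 6u - 4 = 0, so (s, u) = (8/19, 26/57).
The Hessian has f_{ss} = -8, f_{uu} = 6, f_{su} = 3, giving D = -57 < 0, so the point is a saddle point.
f(8/19, 26/57) = -199/57.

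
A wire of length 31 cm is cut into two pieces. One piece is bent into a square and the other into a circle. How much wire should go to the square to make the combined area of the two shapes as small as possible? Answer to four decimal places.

Let x be the length used for the square. Square side x/4; circle radius (31−x)/(2π).
A(x) = (x/4)² + π·((31−x)/(2π))² = x²/16 + (31−x)²/(4π) for 0 ≤ x ≤ 31. A'(x) = x/8 − (31−x)/(2π) = 0 gives x = 4·31/(π+4) ≈ 17.3631.
A'' = 1/8 + 1/(2π) > 0, so this gives the minimum combined area; x ≈ 17.3631 cm to the square.

17.3631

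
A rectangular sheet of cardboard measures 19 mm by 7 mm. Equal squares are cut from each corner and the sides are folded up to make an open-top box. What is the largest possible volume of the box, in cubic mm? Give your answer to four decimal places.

96.1185

With cut size x, the volume is V(x) = x(19 − 2x)(7 − 2x) for 0 < x < 3.5.
V'(x) = 12x^2 − 104x + 133. Setting V'(x) = 0 gives x ≈ 1.5594 (the root in (0, 3.5)).
V''(x) = 24x − 104 is negative there, so this is the maximum; V ≈ 96.1185.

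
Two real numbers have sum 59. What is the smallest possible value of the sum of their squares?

With a + b = 59, a^2 + b^2 = a^2 + (59 − a)^2.
The derivative 2a − 2(59 − a) = 4a − 118 vanishes at a = 59/2; second derivative 4 > 0, a minimum.
The minimum is 2·(59/2)^2 = 3481/2.

3481/2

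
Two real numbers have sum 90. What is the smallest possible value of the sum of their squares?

With a + b = 90, a^2 + b^2 = a^2 + (90 − a)^2.
The derivative 2a − 2(90 − a) = 4a − 180 vanishes at a = 45; second derivative 4 > 0, a minimum.
The minimum is 2·(45)^2 = 4050.

4050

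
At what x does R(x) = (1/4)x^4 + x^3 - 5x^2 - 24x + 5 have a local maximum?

R'(x) = x^3 + 3x^2 - 10x - 24 = 0 at x = -4, -2, 3.
Since R''(x) = 3x^2 + 6x - 10, we get R''(-4) = 14 > 0 ⇒ local minimum; R''(-2) = -10 < 0 ⇒ local maximum; R''(3) = 35 > 0 ⇒ local minimum.
So the local maximum value is R(-2) = 29.

-2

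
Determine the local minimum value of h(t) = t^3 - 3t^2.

-4

h'(t) = 3t^2 - 6t = 0 at t = 0, 2.
h''(t) = 6t - 6. h''(0) = -6 < 0 ⇒ local maximum; h''(2) = 6 > 0 ⇒ local minimum.
So the local minimum value is h(2) = -4.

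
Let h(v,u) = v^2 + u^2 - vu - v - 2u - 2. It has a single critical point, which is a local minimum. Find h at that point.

∂h/∂v = 2v - u - 1 = 0 and ∂h/∂u = -v + 2u - 2 = 0, so (v, u) = (4/3, 5/3).
The Hessian has h_{vv} = 2, h_{uu} = 2, h_{vu} = -1, giving D = 3 > 0 with h_{vv} > 0, so the point is a local minimum.
h(4/3, 5/3) = -13/3.

-13/3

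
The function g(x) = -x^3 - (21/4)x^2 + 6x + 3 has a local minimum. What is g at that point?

-41

Critical points: g'(x) = -3x^2 - (21/2)x + 6 vanishes at x = -4, 1/2.
Second-derivative test with g''(x) = -6x - 21/2: g''(-4) = 27/2 > 0 ⇒ local minimum; g''(1/2) = -27/2 < 0 ⇒ local maximum.
The local minimum is g(-4) = -41.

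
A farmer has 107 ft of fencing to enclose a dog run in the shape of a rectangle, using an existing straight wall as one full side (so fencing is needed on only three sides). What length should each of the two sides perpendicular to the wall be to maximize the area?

107/4

Let the sides perpendicular to the wall have length x and the parallel side y, so 2x + y = 107 and the area is A = xy = x(107 − 2x).
A'(x) = 107 − 4x = 0 gives x = 107/4, and A''(x) = −4 < 0 confirms a maximum.
Then y = 107 − 2·107/4 = 107/2 and A = 11449/8.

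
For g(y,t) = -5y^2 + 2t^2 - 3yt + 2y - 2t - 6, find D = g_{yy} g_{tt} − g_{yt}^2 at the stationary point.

∂g/∂y = -10y - 3t + 2 = 0 and ∂g/∂t = -3y + 4t - 2 = 0, so (y, t) = (2/49, 26/49).
The Hessian has g_{yy} = -10, g_{tt} = 4, g_{yt} = -3, giving D = -49 < 0, so the point is a saddle point.
D = (-10)·(4) − (-3)^2 = -49.

-49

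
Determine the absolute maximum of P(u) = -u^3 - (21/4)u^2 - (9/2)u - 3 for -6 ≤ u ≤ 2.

P'(u) = -3u^2 - (21/2)u - 9/2, which vanishes at u = -3 and u = -1/2.
Compare values at every candidate in [-6, 2]: P(-6) = 51, P(-3) = -39/4, P(-1/2) = -31/16, P(2) = -41.
So the maximum is P(-6) = 51.

51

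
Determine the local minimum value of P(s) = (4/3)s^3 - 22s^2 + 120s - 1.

P'(s) = 4s^2 - 44s + 120. Setting P'(s) = 0 gives s ∈ {5, 6}.
P''(s) = 8s - 44. P''(5) = -4 < 0 ⇒ local maximum; P''(6) = 4 > 0 ⇒ local minimum.
The local minimum is P(6) = 215.

215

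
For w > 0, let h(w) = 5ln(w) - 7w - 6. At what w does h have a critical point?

5/7

h'(w) = 5/w − 7 = 0 gives w = 5/7.
h''(w) = -5/w², which is negative for w > 0, so this is a local maximum.
h(5/7) = 5·ln(5/7) - 5 - 6 ≈ -12.6824.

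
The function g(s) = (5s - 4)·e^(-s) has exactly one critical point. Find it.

9/5

Differentiating with the product rule gives g'(s) = (-5s + 9)·e^(-s). Since e^(-s) > 0, the only critical point is s = 9/5.
g''(9/5) has the same sign as -5 < 0, so this is a local maximum.
g(9/5) = (5)·e^(-9/5) ≈ 0.8265.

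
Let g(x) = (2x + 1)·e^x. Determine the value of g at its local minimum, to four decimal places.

Differentiating with the product rule gives g'(x) = (2x + 3)·e^x. Since e^x > 0, the only critical point is x = -3/2.
g''(-3/2) has the same sign as 2 > 0, so this is a local minimum.
g(-3/2) = (-2)·e^(-3/2) ≈ -0.4463.

-0.4463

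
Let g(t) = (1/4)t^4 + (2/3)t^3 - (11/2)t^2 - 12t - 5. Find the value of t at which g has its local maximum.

Critical points: g'(t) = t^3 + 2t^2 - 11t - 12 vanishes at t = -4, -1, 3.
g''(t) = 3t^2 + 4t - 11. g''(-4) = 21 > 0 ⇒ local minimum; g''(-1) = -12 < 0 ⇒ local maximum; g''(3) = 28 > 0 ⇒ local minimum.
The local maximum is g(-1) = 13/12.

-1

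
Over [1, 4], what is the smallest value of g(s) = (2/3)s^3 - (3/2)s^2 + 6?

39/8

Differentiating, g'(s) = 2s^2 - 3s; whose only zero in [1, 4] is s = 3/2.
Evaluating at the critical points and endpoints: g(1) = 31/6, g(3/2) = 39/8, g(4) = 74/3.
Hence the absolute minimum is 39/8 at s = 3/2.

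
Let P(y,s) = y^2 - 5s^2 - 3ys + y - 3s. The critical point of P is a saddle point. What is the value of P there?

∂P/∂y = 2y - 3s + 1 = 0 and ∂P/∂s = -3y - 10s - 3 = 0, so (y, s) = (-19/29, -3/29).
The Hessian has P_{yy} = 2, P_{ss} = -10, P_{ys} = -3, giving D = -29 < 0, so the point is a saddle point.
P(-19/29, -3/29) = -5/29.

-5/29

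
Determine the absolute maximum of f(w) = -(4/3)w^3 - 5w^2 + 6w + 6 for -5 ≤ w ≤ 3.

The derivative is -4w^2 - 10w + 6, which vanishes at w = -3 and w = 1/2.
Candidates: f(-5) = 53/3,  f(-3) = -21,  f(1/2) = 91/12,  f(3) = -57.
Hence the absolute maximum is 53/3 at w = -5.

53/3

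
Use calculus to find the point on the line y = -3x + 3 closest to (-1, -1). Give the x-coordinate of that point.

Minimize D(x)^2 = (x + 1)^2 + (-3x + 4)^2.
d/dx[D^2] = 2(x + 1) + 2·(-3)·(-3x + 4) = 0 ⇒ x = 11/10.
Then y = -3/10 and the distance is √(49/10) ≈ 2.2136.

11/10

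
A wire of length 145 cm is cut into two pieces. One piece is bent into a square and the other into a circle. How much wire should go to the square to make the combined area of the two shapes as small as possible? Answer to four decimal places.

81.2144

Let x be the length used for the square. Square side x/4; circle radius (145−x)/(2π).
A(x) = (x/4)² + π·((145−x)/(2π))² = x²/16 + (145−x)²/(4π) for 0 ≤ x ≤ 145. A'(x) = x/8 − (145−x)/(2π) = 0 gives x = 4·145/(π+4) ≈ 81.2144.
A'' = 1/8 + 1/(2π) > 0, so this gives the minimum combined area; x ≈ 81.2144 cm to the square.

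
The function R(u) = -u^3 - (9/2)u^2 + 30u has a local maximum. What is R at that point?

R'(u) = -3u^2 - 9u + 30 = 0 at u = -5, 2.
Second-derivative test with R''(u) = -6u - 9: R''(-5) = 21 > 0 ⇒ local minimum; R''(2) = -21 < 0 ⇒ local maximum.
So the local maximum value is R(2) = 34.

34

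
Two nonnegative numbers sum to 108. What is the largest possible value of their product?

2916

With x + y = 108, the product is P(x) = x(108 − x).
P'(x) = 108 − 2x = 0 gives x = 54; P'' = −2 < 0, so this is the maximum.
P = 54·54 = 2916.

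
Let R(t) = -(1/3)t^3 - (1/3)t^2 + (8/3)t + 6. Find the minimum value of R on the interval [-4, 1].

2

The derivative is -t^2 - (2/3)t + 8/3, whose only zero in [-4, 1] is t = -2.
Candidates: R(-4) = 34/3; R(-2) = 2; R(1) = 8.
Hence the absolute minimum is 2 at t = -2.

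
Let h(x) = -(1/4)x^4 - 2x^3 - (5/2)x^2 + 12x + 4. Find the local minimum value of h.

-83/4

Critical points: h'(x) = -x^3 - 6x^2 - 5x + 12 vanishes at x = -4, -3, 1.
Since h''(x) = -3x^2 - 12x - 5, we get h''(-4) = -5 < 0 ⇒ local maximum; h''(-3) = 4 > 0 ⇒ local minimum; h''(1) = -20 < 0 ⇒ local maximum.
So the local minimum value is h(-3) = -83/4.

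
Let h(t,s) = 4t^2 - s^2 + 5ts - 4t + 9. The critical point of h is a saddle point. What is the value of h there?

353/41

∂h/∂t = 8t + 5s - 4 = 0 and ∂h/∂s = 5t - 2s = 0, so (t, s) = (8/41, 20/41).
The Hessian has h_{tt} = 8, h_{ss} = -2, h_{ts} = 5, giving D = -41 < 0, so the point is a saddle point.
h(8/41, 20/41) = 353/41.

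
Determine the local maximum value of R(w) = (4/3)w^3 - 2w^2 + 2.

R'(w) = 4w^2 - 4w. Setting R'(w) = 0 gives w ∈ {0, 1}.
Since R''(w) = 8w - 4, we get R''(0) = -4 < 0 ⇒ local maximum; R''(1) = 4 > 0 ⇒ local minimum.
So the local maximum value is R(0) = 2.

2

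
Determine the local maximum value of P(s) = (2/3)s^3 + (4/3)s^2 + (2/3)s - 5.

-5

P'(s) = 2s^2 + (8/3)s + 2/3. Setting P'(s) = 0 gives s ∈ {-1, -1/3}.
P''(s) = 4s + 8/3. P''(-1) = -4/3 < 0 ⇒ local maximum; P''(-1/3) = 4/3 > 0 ⇒ local minimum.
So the local maximum value is P(-1) = -5.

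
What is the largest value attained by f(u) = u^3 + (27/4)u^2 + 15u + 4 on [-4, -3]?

-29/4

Differentiating, f'(u) = 3u^2 + (27/2)u + 15; which has no zeros in [-4, -3].
Candidates: f(-4) = -12,  f(-3) = -29/4.
So the maximum is f(-3) = -29/4.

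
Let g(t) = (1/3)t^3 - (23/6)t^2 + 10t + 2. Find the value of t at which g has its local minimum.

6

g'(t) = t^2 - (23/3)t + 10 = 0 at t = 5/3, 6.
Second-derivative test with g''(t) = 2t - 23/3: g''(5/3) = -13/3 < 0 ⇒ local maximum; g''(6) = 13/3 > 0 ⇒ local minimum.
Thus g has its local minimum at t = 6, with value -4.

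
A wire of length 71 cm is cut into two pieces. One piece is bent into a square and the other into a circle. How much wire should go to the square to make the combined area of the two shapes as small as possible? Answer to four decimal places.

Let x be the length used for the square. Square side x/4; circle radius (71−x)/(2π).
A(x) = (x/4)² + π·((71−x)/(2π))² = x²/16 + (71−x)²/(4π) for 0 ≤ x ≤ 71. A'(x) = x/8 − (71−x)/(2π) = 0 gives x = 4·71/(π+4) ≈ 39.7670.
A'' = 1/8 + 1/(2π) > 0, so this gives the minimum combined area; x ≈ 39.7670 cm to the square.

39.7670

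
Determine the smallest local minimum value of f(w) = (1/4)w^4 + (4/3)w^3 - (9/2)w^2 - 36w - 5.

-389/4

f'(w) = w^3 + 4w^2 - 9w - 36. Setting f'(w) = 0 gives w ∈ {-4, -3, 3}.
f''(w) = 3w^2 + 8w - 9. f''(-4) = 7 > 0 ⇒ local minimum; f''(-3) = -6 < 0 ⇒ local maximum; f''(3) = 42 > 0 ⇒ local minimum.
Thus f has its smallest local minimum at w = 3, with value -389/4.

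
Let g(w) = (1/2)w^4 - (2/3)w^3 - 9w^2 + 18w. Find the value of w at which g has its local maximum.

1

Critical points: g'(w) = 2w^3 - 2w^2 - 18w + 18 vanishes at w = -3, 1, 3.
Since g''(w) = 6w^2 - 4w - 18, we get g''(-3) = 48 > 0 ⇒ local minimum; g''(1) = -16 < 0 ⇒ local maximum; g''(3) = 24 > 0 ⇒ local minimum.
Thus g has its local maximum at w = 1, with value 53/6.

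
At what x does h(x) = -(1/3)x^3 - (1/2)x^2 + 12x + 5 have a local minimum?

Critical points: h'(x) = -x^2 - x + 12 vanishes at x = -4, 3.
Second-derivative test with h''(x) = -2x - 1: h''(-4) = 7 > 0 ⇒ local minimum; h''(3) = -7 < 0 ⇒ local maximum.
Thus h has its local minimum at x = -4, with value -89/3.

-4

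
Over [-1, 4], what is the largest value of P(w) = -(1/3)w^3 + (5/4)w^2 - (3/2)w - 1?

Differentiating, P'(w) = -w^2 + (5/2)w - 3/2; which vanishes at w = 1 and w = 3/2.
Evaluating at the critical points and endpoints: P(-1) = 25/12; P(1) = -19/12; P(3/2) = -25/16; P(4) = -25/3.
The maximum over the interval is 25/12, attained at w = -1.

25/12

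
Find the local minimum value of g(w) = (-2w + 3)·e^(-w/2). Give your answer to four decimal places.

-0.6951

g'(w) = (-2)·e^(-w/2) + (-2w + 3)·(-1/2)·e^(-w/2) = (w - 7/2)·e^(-w/2). Since e^(-w/2) > 0, the only critical point is w = 7/2.
g''(7/2) has the same sign as 1 > 0, so this is a local minimum.
g(7/2) = (-4)·e^(-7/4) ≈ -0.6951.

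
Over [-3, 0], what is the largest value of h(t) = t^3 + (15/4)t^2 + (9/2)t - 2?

-2

The derivative is 3t^2 + (15/2)t + 9/2, which vanishes at t = -3/2 and t = -1.
Compare values at every candidate in [-3, 0]: h(-3) = -35/4; h(-3/2) = -59/16; h(-1) = -15/4; h(0) = -2.
So the maximum is h(0) = -2.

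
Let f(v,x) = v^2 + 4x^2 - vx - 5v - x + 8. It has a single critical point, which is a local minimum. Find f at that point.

∂f/∂v = 2v - x - 5 = 0 and ∂f/∂x = -v + 8x - 1 = 0, so (v, x) = (41/15, 7/15).
The Hessian has f_{vv} = 2, f_{xx} = 8, f_{vx} = -1, giving D = 15 > 0 with f_{vv} > 0, so the point is a local minimum.
f(41/15, 7/15) = 14/15.

14/15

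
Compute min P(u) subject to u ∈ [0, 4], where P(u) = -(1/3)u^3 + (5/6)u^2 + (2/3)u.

-16/3

Differentiating, P'(u) = -u^2 + (5/3)u + 2/3; whose only zero in [0, 4] is u = 2.
Candidates: P(0) = 0,  P(2) = 2,  P(4) = -16/3.
The minimum over the interval is -16/3, attained at u = 4.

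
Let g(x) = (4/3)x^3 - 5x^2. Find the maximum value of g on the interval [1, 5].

Differentiating, g'(x) = 4x^2 - 10x; whose only zero in [1, 5] is x = 5/2.
Evaluating at the critical points and endpoints: g(1) = -11/3, g(5/2) = -125/12, g(5) = 125/3.
Hence the absolute maximum is 125/3 at x = 5.

125/3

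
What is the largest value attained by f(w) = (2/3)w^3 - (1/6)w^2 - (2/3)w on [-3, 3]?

f'(w) = 2w^2 - (1/3)w - 2/3, which vanishes at w = -1/2 and w = 2/3.
Compare values at every candidate in [-3, 3]: f(-3) = -35/2,  f(-1/2) = 5/24,  f(2/3) = -26/81,  f(3) = 29/2.
The maximum over the interval is 29/2, attained at w = 3.

29/2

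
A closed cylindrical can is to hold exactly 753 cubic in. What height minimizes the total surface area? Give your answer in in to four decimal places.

With radius r and height h, πr²h = 753 so h = 753/(πr²), and S(r) = 2πr² + 2πrh = 2πr² + 2·753/r.
S'(r) = 4πr − 2·753/r² = 0 ⇒ r³ = 753/(2π), so r ≈ 4.9303 and h = 2r ≈ 9.8606.
S''(r) = 4π + 4·753/r³ > 0, so this is the minimum; S ≈ 458.1889.

9.8606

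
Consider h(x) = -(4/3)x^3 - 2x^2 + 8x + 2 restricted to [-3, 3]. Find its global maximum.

20/3

The derivative is -4x^2 - 4x + 8, which vanishes at x = -2 and x = 1.
Candidates: h(-3) = -4, h(-2) = -34/3, h(1) = 20/3, h(3) = -28.
Hence the absolute maximum is 20/3 at x = 1.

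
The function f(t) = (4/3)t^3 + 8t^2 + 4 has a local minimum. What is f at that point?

4

f'(t) = 4t^2 + 16t = 0 at t = -4, 0.
Second-derivative test with f''(t) = 8t + 16: f''(-4) = -16 < 0 ⇒ local maximum; f''(0) = 16 > 0 ⇒ local minimum.
Thus f has its local minimum at t = 0, with value 4.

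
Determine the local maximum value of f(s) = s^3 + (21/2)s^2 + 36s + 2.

-38

Critical points: f'(s) = 3s^2 + 21s + 36 vanishes at s = -4, -3.
Since f''(s) = 6s + 21, we get f''(-4) = -3 < 0 ⇒ local maximum; f''(-3) = 3 > 0 ⇒ local minimum.
So the local maximum value is f(-4) = -38.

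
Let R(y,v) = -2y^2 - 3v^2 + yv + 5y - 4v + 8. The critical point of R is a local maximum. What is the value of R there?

271/23

∂R/∂y = -4y + v + 5 = 0 and ∂R/∂v = y - 6v - 4 = 0, so (y, v) = (26/23, -11/23).
The Hessian has R_{yy} = -4, R_{vv} = -6, R_{yv} = 1, giving D = 23 > 0 with R_{yy} < 0, so the point is a local maximum.
R(26/23, -11/23) = 271/23.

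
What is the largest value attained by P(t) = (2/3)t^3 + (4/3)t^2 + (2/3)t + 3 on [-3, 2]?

15

P'(t) = 2t^2 + (8/3)t + 2/3, which vanishes at t = -1 and t = -1/3.
Compare values at every candidate in [-3, 2]: P(-3) = -5,  P(-1) = 3,  P(-1/3) = 235/81,  P(2) = 15.
The maximum over the interval is 15, attained at t = 2.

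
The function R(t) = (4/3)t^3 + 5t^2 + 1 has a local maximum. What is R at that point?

R'(t) = 4t^2 + 10t = 0 at t = -5/2, 0.
Since R''(t) = 8t + 10, we get R''(-5/2) = -10 < 0 ⇒ local maximum; R''(0) = 10 > 0 ⇒ local minimum.
So the local maximum value is R(-5/2) = 137/12.

137/12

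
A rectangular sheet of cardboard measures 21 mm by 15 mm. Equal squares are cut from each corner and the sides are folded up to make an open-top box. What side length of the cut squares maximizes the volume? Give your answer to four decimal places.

2.8775

With cut size x, the volume is V(x) = x(21 − 2x)(15 − 2x) for 0 < x < 7.5.
V'(x) = 12x^2 − 144x + 315. Setting V'(x) = 0 gives x ≈ 2.8775 (the root in (0, 7.5)).
V''(x) = 24x − 144 is negative there, so this is the maximum; V ≈ 405.5549.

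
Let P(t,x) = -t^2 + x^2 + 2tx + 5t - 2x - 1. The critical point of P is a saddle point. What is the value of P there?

∂P/∂t = -2t + 2x + 5 = 0 and ∂P/∂x = 2t + 2x - 2 = 0, so (t, x) = (7/4, -3/4).
The Hessian has P_{tt} = -2, P_{xx} = 2, P_{tx} = 2, giving D = -8 < 0, so the point is a saddle point.
P(7/4, -3/4) = 33/8.

33/8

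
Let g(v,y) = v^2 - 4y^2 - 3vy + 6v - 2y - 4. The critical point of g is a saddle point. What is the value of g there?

∂g/∂v = 2v - 3y + 6 = 0 and ∂g/∂y = -3v - 8y - 2 = 0, so (v, y) = (-54/25, 14/25).
The Hessian has g_{vv} = 2, g_{yy} = -8, g_{vy} = -3, giving D = -25 < 0, so the point is a saddle point.
g(-54/25, 14/25) = -276/25.

-276/25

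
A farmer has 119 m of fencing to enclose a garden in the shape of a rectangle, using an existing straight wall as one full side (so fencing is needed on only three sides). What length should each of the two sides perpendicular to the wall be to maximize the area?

Let the sides perpendicular to the wall have length x and the parallel side y, so 2x + y = 119 and the area is A = xy = x(119 − 2x).
A'(x) = 119 − 4x = 0 gives x = 119/4, and A''(x) = −4 < 0 confirms a maximum.
Then y = 119 − 2·119/4 = 119/2 and A = 14161/8.

119/4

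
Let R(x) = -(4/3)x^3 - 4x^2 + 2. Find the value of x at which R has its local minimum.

Critical points: R'(x) = -4x^2 - 8x vanishes at x = -2, 0.
Second-derivative test with R''(x) = -8x - 8: R''(-2) = 8 > 0 ⇒ local minimum; R''(0) = -8 < 0 ⇒ local maximum.
So the local minimum value is R(-2) = -10/3.

-2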